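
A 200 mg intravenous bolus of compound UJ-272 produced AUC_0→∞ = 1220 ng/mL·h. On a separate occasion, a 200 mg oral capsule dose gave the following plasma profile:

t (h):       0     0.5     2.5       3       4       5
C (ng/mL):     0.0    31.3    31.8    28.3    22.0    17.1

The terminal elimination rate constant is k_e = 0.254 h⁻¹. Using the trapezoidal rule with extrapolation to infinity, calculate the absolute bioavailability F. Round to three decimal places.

Trapezoidal AUC_0→5 (oral capsule):
  [0→0.5]: (0.0+31.3)/2 × 0.5 = 7.825
  [0.5→2.5]: (31.3+31.8)/2 × 2 = 63.1
  [2.5→3]: (31.8+28.3)/2 × 0.5 = 15.025
  [3→4]: (28.3+22.0)/2 × 1 = 25.15
  [4→5]: (22.0+17.1)/2 × 1 = 19.55
  Sum = 130.65 ng/mL·h
Tail: C_last/k_e = 17.1/0.254 = 67.323
AUC_0→∞ (oral capsule) = 130.65 + 67.323 = 197.973 ng/mL·h
F = (AUC_ev/D_ev)/(AUC_iv/D_iv) = (197.973/200)/(1220/200) = 0.989865/6.1 = 0.1623

F = 0.162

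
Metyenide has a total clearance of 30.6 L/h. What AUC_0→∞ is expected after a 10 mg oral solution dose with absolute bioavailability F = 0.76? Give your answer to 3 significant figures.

AUC = 0.248 mg/L·h

AUC_0→∞ = F × Dose / CL
        = 0.76 × 10 / 30.6 = 0.248366 mg/L·h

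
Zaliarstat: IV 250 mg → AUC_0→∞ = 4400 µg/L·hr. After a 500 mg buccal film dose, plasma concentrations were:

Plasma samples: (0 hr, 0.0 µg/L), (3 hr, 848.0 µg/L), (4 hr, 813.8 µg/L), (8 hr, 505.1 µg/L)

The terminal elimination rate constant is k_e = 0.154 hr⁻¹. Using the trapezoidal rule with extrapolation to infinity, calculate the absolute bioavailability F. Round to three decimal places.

Trapezoidal AUC_0→8 (buccal film):
  [0→3]: (0.0+848.0)/2 × 3 = 1272.0
  [3→4]: (848.0+813.8)/2 × 1 = 830.9
  [4→8]: (813.8+505.1)/2 × 4 = 2637.8
  Sum = 4740.7 µg/L·hr
Tail: C_last/k_e = 505.1/0.154 = 3279.870
AUC_0→∞ (buccal film) = 4740.7 + 3279.870 = 8020.57 µg/L·hr
F = (AUC_ev/D_ev)/(AUC_iv/D_iv) = (8020.57/500)/(4400/250) = 16.04114/17.6 = 0.9114

F = 0.911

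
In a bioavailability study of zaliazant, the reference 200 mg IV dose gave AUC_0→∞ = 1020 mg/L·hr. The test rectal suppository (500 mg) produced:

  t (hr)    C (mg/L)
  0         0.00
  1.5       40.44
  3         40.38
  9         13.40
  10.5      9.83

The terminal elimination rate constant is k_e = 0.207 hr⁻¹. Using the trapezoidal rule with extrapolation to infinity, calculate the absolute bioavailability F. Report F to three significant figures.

Trapezoidal AUC_0→10.5 (rectal suppository):
  [0→1.5]: (0.00+40.44)/2 × 1.5 = 30.33
  [1.5→3]: (40.44+40.38)/2 × 1.5 = 60.615
  [3→9]: (40.38+13.40)/2 × 6 = 161.34
  [9→10.5]: (13.40+9.83)/2 × 1.5 = 17.4225
  Sum = 269.7075 mg/L·hr
Tail: C_last/k_e = 9.83/0.207 = 47.488
AUC_0→∞ (rectal suppository) = 269.7075 + 47.488 = 317.1955 mg/L·hr
F = (AUC_ev/D_ev)/(AUC_iv/D_iv) = (317.1955/500)/(1020/200) = 0.634391/5.1 = 0.1244

F = 0.124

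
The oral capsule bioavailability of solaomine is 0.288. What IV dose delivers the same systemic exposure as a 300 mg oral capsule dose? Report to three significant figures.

Systemic exposure from an extravascular dose = F × D_ev, so the equivalent IV dose is F × D_ev.
D_iv = F × D_ev = 0.288 × 300 = 86.4 mg

D_iv = 86.4 mg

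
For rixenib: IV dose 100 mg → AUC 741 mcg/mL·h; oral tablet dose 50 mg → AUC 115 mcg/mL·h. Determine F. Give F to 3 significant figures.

F = 0.310

F = (AUC_ev / D_ev) / (AUC_iv / D_iv)
  = (115/50) / (741/100)
  = 2.3 / 7.41 = 0.3104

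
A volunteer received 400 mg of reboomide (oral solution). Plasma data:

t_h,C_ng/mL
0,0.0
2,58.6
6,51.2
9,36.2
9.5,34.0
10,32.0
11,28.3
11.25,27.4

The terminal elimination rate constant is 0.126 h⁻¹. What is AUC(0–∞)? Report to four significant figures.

Trapezoidal AUC_0→11.25:
  [0→2]: (0.0+58.6)/2 × 2 = 58.6
  [2→6]: (58.6+51.2)/2 × 4 = 219.6
  [6→9]: (51.2+36.2)/2 × 3 = 131.1
  [9→9.5]: (36.2+34.0)/2 × 0.5 = 17.55
  [9.5→10]: (34.0+32.0)/2 × 0.5 = 16.5
  [10→11]: (32.0+28.3)/2 × 1 = 30.15
  [11→11.25]: (28.3+27.4)/2 × 0.25 = 6.9625
  Sum = 480.4625 ng/mL·h
Extrapolated tail: C_last / k_e = 27.4 / 0.126 = 217.460
AUC_0→∞ = 480.4625 + 217.460 = 697.9225 ng/mL·h

AUC = 697.9 ng/mL·h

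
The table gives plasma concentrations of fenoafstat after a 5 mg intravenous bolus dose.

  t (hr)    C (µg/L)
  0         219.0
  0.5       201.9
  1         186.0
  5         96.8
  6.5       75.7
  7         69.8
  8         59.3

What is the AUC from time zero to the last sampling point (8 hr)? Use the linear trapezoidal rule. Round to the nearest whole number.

AUC = 998 µg/L·hr

Trapezoidal AUC_0→8:
  [0→0.5]: (219.0+201.9)/2 × 0.5 = 105.225
  [0.5→1]: (201.9+186.0)/2 × 0.5 = 96.975
  [1→5]: (186.0+96.8)/2 × 4 = 565.6
  [5→6.5]: (96.8+75.7)/2 × 1.5 = 129.375
  [6.5→7]: (75.7+69.8)/2 × 0.5 = 36.375
  [7→8]: (69.8+59.3)/2 × 1 = 64.55
  Sum = 998.1 µg/L·hr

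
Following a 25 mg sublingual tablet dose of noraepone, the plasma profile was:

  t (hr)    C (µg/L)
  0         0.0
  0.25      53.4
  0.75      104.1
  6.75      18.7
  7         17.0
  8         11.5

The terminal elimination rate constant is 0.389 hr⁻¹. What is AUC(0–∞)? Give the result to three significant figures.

Trapezoidal AUC_0→8:
  [0→0.25]: (0.0+53.4)/2 × 0.25 = 6.675
  [0.25→0.75]: (53.4+104.1)/2 × 0.5 = 39.375
  [0.75→6.75]: (104.1+18.7)/2 × 6 = 368.4
  [6.75→7]: (18.7+17.0)/2 × 0.25 = 4.4625
  [7→8]: (17.0+11.5)/2 × 1 = 14.25
  Sum = 433.1625 µg/L·hr
Extrapolated tail: C_last / k_e = 11.5 / 0.389 = 29.563
AUC_0→∞ = 433.1625 + 29.563 = 462.7255 µg/L·hr

AUC = 463 µg/L·hr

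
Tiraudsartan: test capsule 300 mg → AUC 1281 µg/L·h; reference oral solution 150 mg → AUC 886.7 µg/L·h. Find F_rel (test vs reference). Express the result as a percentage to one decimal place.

F_rel = 72.2%

F_rel = (AUC_test/D_test) / (AUC_ref/D_ref)
      = (1281/300) / (886.7/150)
      = 4.27 / 5.91133 = 0.7223 = 72.23%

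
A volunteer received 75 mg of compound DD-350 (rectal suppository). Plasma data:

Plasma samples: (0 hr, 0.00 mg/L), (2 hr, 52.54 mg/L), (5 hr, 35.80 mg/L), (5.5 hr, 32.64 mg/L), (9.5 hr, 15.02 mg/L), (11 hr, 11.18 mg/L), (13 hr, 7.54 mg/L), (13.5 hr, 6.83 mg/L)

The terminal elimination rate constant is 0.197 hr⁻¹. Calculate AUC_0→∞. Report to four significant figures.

Trapezoidal AUC_0→13.5:
  [0→2]: (0.00+52.54)/2 × 2 = 52.54
  [2→5]: (52.54+35.80)/2 × 3 = 132.51
  [5→5.5]: (35.80+32.64)/2 × 0.5 = 17.11
  [5.5→9.5]: (32.64+15.02)/2 × 4 = 95.32
  [9.5→11]: (15.02+11.18)/2 × 1.5 = 19.65
  [11→13]: (11.18+7.54)/2 × 2 = 18.72
  [13→13.5]: (7.54+6.83)/2 × 0.5 = 3.5925
  Sum = 339.4425 mg/L·hr
Extrapolated tail: C_last / k_e = 6.83 / 0.197 = 34.670
AUC_0→∞ = 339.4425 + 34.670 = 374.1125 mg/L·hr

AUC = 374.1 mg/L·hr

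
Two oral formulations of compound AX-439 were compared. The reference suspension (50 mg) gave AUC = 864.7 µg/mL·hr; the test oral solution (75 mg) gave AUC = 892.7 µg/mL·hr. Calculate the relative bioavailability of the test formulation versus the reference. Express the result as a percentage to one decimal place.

F_rel = 68.8%

F_rel = (AUC_test/D_test) / (AUC_ref/D_ref)
      = (892.7/75) / (864.7/50)
      = 11.9027 / 17.294 = 0.6883 = 68.83%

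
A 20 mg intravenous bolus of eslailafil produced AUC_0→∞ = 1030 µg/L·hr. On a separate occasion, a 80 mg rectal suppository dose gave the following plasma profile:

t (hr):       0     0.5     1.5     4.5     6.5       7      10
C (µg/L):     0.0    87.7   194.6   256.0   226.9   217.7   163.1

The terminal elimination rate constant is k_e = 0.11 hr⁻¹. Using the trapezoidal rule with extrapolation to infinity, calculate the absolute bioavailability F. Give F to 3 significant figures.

F = 0.846

Trapezoidal AUC_0→10 (rectal suppository):
  [0→0.5]: (0.0+87.7)/2 × 0.5 = 21.925
  [0.5→1.5]: (87.7+194.6)/2 × 1 = 141.15
  [1.5→4.5]: (194.6+256.0)/2 × 3 = 675.9
  [4.5→6.5]: (256.0+226.9)/2 × 2 = 482.9
  [6.5→7]: (226.9+217.7)/2 × 0.5 = 111.15
  [7→10]: (217.7+163.1)/2 × 3 = 571.2
  Sum = 2004.225 µg/L·hr
Tail: C_last/k_e = 163.1/0.11 = 1482.727
AUC_0→∞ (rectal suppository) = 2004.225 + 1482.727 = 3486.952 µg/L·hr
F = (AUC_ev/D_ev)/(AUC_iv/D_iv) = (3486.952/80)/(1030/20) = 43.5869/51.5 = 0.8463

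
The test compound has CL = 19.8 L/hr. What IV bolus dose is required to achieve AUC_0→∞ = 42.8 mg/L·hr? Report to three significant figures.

Dose = 847 mg

Dose_iv = CL × AUC_0→∞
     = 19.8 × 42.8 = 847.44 mg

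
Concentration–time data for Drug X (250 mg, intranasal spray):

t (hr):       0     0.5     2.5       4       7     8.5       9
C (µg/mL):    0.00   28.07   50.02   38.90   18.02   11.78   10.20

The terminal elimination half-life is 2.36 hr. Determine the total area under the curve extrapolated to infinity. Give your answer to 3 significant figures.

Trapezoidal AUC_0→9:
  [0→0.5]: (0.00+28.07)/2 × 0.5 = 7.0175
  [0.5→2.5]: (28.07+50.02)/2 × 2 = 78.09
  [2.5→4]: (50.02+38.90)/2 × 1.5 = 66.69
  [4→7]: (38.90+18.02)/2 × 3 = 85.38
  [7→8.5]: (18.02+11.78)/2 × 1.5 = 22.35
  [8.5→9]: (11.78+10.20)/2 × 0.5 = 5.495
  Sum = 265.0225 µg/mL·hr
k_e = ln2 / t½ = 0.693147 / 2.36 = 0.2937 hr^-1
Extrapolated tail: C_last / k_e = 10.20 / 0.2937 = 34.729
AUC_0→∞ = 265.0225 + 34.729 = 299.7515 µg/mL·hr

AUC = 300 µg/mL·hr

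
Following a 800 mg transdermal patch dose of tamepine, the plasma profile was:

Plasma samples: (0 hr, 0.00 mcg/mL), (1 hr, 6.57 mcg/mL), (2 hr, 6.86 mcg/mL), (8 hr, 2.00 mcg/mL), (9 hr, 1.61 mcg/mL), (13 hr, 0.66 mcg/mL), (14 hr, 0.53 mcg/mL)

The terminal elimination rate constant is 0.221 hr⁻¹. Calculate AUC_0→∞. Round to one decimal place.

AUC = 45.9 mcg/mL·hr

Trapezoidal AUC_0→14:
  [0→1]: (0.00+6.57)/2 × 1 = 3.285
  [1→2]: (6.57+6.86)/2 × 1 = 6.715
  [2→8]: (6.86+2.00)/2 × 6 = 26.58
  [8→9]: (2.00+1.61)/2 × 1 = 1.805
  [9→13]: (1.61+0.66)/2 × 4 = 4.54
  [13→14]: (0.66+0.53)/2 × 1 = 0.595
  Sum = 43.52 mcg/mL·hr
Extrapolated tail: C_last / k_e = 0.53 / 0.221 = 2.398
AUC_0→∞ = 43.52 + 2.398 = 45.918 mcg/mL·hr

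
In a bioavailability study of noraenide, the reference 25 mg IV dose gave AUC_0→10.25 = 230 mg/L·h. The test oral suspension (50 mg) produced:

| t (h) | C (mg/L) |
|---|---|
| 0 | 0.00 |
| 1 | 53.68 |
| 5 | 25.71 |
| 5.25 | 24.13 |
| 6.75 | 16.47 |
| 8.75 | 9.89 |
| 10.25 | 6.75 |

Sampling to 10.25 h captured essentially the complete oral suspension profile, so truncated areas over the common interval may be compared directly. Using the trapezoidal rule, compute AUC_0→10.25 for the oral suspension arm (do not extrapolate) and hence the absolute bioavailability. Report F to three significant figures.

Trapezoidal AUC_0→10.25 (oral suspension):
  [0→1]: (0.00+53.68)/2 × 1 = 26.84
  [1→5]: (53.68+25.71)/2 × 4 = 158.78
  [5→5.25]: (25.71+24.13)/2 × 0.25 = 6.23
  [5.25→6.75]: (24.13+16.47)/2 × 1.5 = 30.45
  [6.75→8.75]: (16.47+9.89)/2 × 2 = 26.36
  [8.75→10.25]: (9.89+6.75)/2 × 1.5 = 12.48
  Sum = 261.14 mg/L·h
F = (AUC_ev/D_ev)/(AUC_iv/D_iv) = (261.14/50)/(230/25) = 5.2228/9.2 = 0.5677

F = 0.568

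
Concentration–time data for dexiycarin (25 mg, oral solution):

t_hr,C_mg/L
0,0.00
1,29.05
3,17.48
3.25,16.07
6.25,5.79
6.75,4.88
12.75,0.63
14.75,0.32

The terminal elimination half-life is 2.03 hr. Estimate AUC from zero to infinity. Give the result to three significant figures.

Trapezoidal AUC_0→14.75:
  [0→1]: (0.00+29.05)/2 × 1 = 14.525
  [1→3]: (29.05+17.48)/2 × 2 = 46.53
  [3→3.25]: (17.48+16.07)/2 × 0.25 = 4.19375
  [3.25→6.25]: (16.07+5.79)/2 × 3 = 32.79
  [6.25→6.75]: (5.79+4.88)/2 × 0.5 = 2.6675
  [6.75→12.75]: (4.88+0.63)/2 × 6 = 16.53
  [12.75→14.75]: (0.63+0.32)/2 × 2 = 0.95
  Sum = 118.18625 mg/L·hr
k_e = ln2 / t½ = 0.693147 / 2.03 = 0.3415 hr^-1
Extrapolated tail: C_last / k_e = 0.32 / 0.3415 = 0.937
AUC_0→∞ = 118.18625 + 0.937 = 119.12325 mg/L·hr

AUC = 119 mg/L·hr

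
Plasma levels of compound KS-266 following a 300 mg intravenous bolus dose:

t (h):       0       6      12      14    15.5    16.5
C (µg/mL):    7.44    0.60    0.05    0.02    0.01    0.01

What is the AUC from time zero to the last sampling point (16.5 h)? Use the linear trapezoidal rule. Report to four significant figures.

Trapezoidal AUC_0→16.5:
  [0→6]: (7.44+0.60)/2 × 6 = 24.12
  [6→12]: (0.60+0.05)/2 × 6 = 1.95
  [12→14]: (0.05+0.02)/2 × 2 = 0.07
  [14→15.5]: (0.02+0.01)/2 × 1.5 = 0.0225
  [15.5→16.5]: (0.01+0.01)/2 × 1 = 0.01
  Sum = 26.1725 µg/mL·h

AUC = 26.17 µg/mL·h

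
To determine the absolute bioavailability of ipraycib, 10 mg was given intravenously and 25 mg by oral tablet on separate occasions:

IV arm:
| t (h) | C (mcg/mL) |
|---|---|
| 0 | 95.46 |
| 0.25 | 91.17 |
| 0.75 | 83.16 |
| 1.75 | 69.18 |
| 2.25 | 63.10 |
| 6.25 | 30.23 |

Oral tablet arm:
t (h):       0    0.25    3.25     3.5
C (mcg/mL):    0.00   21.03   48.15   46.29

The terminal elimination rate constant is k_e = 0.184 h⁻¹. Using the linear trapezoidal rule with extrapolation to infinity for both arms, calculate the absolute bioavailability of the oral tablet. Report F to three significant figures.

Trapezoidal AUC_0→6.25 (IV):
  [0→0.25]: (95.46+91.17)/2 × 0.25 = 23.32875
  [0.25→0.75]: (91.17+83.16)/2 × 0.5 = 43.5825
  [0.75→1.75]: (83.16+69.18)/2 × 1 = 76.17
  [1.75→2.25]: (69.18+63.10)/2 × 0.5 = 33.07
  [2.25→6.25]: (63.10+30.23)/2 × 4 = 186.66
  Sum = 362.81125 mcg/mL·h
IV tail: 30.23/0.184 = 164.293; AUC_iv,0→∞ = 362.81125 + 164.293 = 527.10425 mcg/mL·h
Trapezoidal AUC_0→3.5 (oral tablet):
  [0→0.25]: (0.00+21.03)/2 × 0.25 = 2.62875
  [0.25→3.25]: (21.03+48.15)/2 × 3 = 103.77
  [3.25→3.5]: (48.15+46.29)/2 × 0.25 = 11.805
  Sum = 118.20375 mcg/mL·h
oral tablet tail: 46.29/0.184 = 251.576; AUC_ev,0→∞ = 118.20375 + 251.576 = 369.77975 mcg/mL·h
F = (AUC_ev/D_ev)/(AUC_iv/D_iv) = (369.77975/25)/(527.10425/10) = 14.79119/52.710425 = 0.2806

F = 0.281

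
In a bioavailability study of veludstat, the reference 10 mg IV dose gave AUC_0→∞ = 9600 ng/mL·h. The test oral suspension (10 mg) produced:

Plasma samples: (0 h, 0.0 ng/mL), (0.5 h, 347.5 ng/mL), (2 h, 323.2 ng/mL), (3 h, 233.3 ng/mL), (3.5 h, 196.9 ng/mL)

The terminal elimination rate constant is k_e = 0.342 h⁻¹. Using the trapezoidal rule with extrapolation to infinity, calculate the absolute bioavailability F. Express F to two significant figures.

Trapezoidal AUC_0→3.5 (oral suspension):
  [0→0.5]: (0.0+347.5)/2 × 0.5 = 86.875
  [0.5→2]: (347.5+323.2)/2 × 1.5 = 503.025
  [2→3]: (323.2+233.3)/2 × 1 = 278.25
  [3→3.5]: (233.3+196.9)/2 × 0.5 = 107.55
  Sum = 975.7 ng/mL·h
Tail: C_last/k_e = 196.9/0.342 = 575.731
AUC_0→∞ (oral suspension) = 975.7 + 575.731 = 1551.431 ng/mL·h
F = (AUC_ev/D_ev)/(AUC_iv/D_iv) = (1551.431/10)/(9600/10) = 155.1431/960 = 0.1616

F = 0.16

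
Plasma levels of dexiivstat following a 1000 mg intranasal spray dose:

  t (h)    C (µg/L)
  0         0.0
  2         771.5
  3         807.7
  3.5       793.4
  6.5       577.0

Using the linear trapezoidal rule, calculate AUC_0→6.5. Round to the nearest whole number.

Trapezoidal AUC_0→6.5:
  [0→2]: (0.0+771.5)/2 × 2 = 771.5
  [2→3]: (771.5+807.7)/2 × 1 = 789.6
  [3→3.5]: (807.7+793.4)/2 × 0.5 = 400.275
  [3.5→6.5]: (793.4+577.0)/2 × 3 = 2055.6
  Sum = 4016.975 µg/L·h

AUC = 4017 µg/L·h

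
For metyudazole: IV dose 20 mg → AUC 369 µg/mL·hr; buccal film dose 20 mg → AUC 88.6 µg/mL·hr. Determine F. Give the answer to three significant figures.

F = (AUC_ev / D_ev) / (AUC_iv / D_iv)
  = (88.6/20) / (369/20)
  = 4.43 / 18.45 = 0.2401

F = 0.240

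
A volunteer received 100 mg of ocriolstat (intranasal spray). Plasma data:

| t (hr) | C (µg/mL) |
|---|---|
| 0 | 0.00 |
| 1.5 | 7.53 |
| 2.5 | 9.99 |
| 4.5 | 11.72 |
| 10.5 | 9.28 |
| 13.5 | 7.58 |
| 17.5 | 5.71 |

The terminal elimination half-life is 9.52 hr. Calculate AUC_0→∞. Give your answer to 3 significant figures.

AUC = 229 µg/mL·hr

Trapezoidal AUC_0→17.5:
  [0→1.5]: (0.00+7.53)/2 × 1.5 = 5.6475
  [1.5→2.5]: (7.53+9.99)/2 × 1 = 8.76
  [2.5→4.5]: (9.99+11.72)/2 × 2 = 21.71
  [4.5→10.5]: (11.72+9.28)/2 × 6 = 63.0
  [10.5→13.5]: (9.28+7.58)/2 × 3 = 25.29
  [13.5→17.5]: (7.58+5.71)/2 × 4 = 26.58
  Sum = 150.9875 µg/mL·hr
k_e = ln2 / t½ = 0.693147 / 9.52 = 0.0728 hr^-1
Extrapolated tail: C_last / k_e = 5.71 / 0.0728 = 78.434
AUC_0→∞ = 150.9875 + 78.434 = 229.4215 µg/mL·hr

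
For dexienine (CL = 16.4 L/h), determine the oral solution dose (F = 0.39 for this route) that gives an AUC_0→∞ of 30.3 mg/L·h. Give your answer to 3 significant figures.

Dose = CL × AUC_0→∞ / F
     = 16.4 × 30.3 / 0.39 = 1274.15 mg

Dose = 1270 mg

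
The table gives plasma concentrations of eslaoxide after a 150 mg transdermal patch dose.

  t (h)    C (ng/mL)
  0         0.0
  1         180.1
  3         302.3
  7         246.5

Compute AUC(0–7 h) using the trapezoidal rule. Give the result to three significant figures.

Trapezoidal AUC_0→7:
  [0→1]: (0.0+180.1)/2 × 1 = 90.05
  [1→3]: (180.1+302.3)/2 × 2 = 482.4
  [3→7]: (302.3+246.5)/2 × 4 = 1097.6
  Sum = 1670.05 ng/mL·h

AUC = 1670 ng/mL·h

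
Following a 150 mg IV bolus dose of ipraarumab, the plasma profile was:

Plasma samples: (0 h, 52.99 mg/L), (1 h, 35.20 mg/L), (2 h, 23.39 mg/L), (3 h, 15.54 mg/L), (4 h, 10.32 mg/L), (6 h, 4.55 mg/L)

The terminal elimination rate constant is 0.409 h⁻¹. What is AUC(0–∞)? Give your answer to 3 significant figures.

Trapezoidal AUC_0→6:
  [0→1]: (52.99+35.20)/2 × 1 = 44.095
  [1→2]: (35.20+23.39)/2 × 1 = 29.295
  [2→3]: (23.39+15.54)/2 × 1 = 19.465
  [3→4]: (15.54+10.32)/2 × 1 = 12.93
  [4→6]: (10.32+4.55)/2 × 2 = 14.87
  Sum = 120.655 mg/L·h
Extrapolated tail: C_last / k_e = 4.55 / 0.409 = 11.125
AUC_0→∞ = 120.655 + 11.125 = 131.78 mg/L·h

AUC = 132 mg/L·h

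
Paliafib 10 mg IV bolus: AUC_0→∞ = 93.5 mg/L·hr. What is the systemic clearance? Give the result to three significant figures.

CL = 0.107 L/hr

CL = Dose_iv / AUC_0→∞
   = 10 / 93.5 = 0.106952 L/hr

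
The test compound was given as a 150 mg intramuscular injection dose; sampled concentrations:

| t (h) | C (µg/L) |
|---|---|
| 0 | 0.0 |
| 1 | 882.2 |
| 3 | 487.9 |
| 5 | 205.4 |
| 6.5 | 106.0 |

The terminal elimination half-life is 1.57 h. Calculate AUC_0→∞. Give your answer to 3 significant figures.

AUC = 2980 µg/L·h

Trapezoidal AUC_0→6.5:
  [0→1]: (0.0+882.2)/2 × 1 = 441.1
  [1→3]: (882.2+487.9)/2 × 2 = 1370.1
  [3→5]: (487.9+205.4)/2 × 2 = 693.3
  [5→6.5]: (205.4+106.0)/2 × 1.5 = 233.55
  Sum = 2738.05 µg/L·h
k_e = ln2 / t½ = 0.693147 / 1.57 = 0.4415 h^-1
Extrapolated tail: C_last / k_e = 106.0 / 0.4415 = 240.091
AUC_0→∞ = 2738.05 + 240.091 = 2978.141 µg/L·h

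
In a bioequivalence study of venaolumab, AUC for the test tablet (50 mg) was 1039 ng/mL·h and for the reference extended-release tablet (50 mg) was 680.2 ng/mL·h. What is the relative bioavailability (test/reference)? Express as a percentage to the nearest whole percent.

F_rel = (AUC_test/D_test) / (AUC_ref/D_ref)
      = (1039/50) / (680.2/50)
      = 20.78 / 13.604 = 1.5275 = 152.75%

F_rel = 153%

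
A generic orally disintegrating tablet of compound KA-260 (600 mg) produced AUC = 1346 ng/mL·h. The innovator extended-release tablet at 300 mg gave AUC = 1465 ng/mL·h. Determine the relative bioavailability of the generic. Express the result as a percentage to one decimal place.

F_rel = (AUC_test/D_test) / (AUC_ref/D_ref)
      = (1346/600) / (1465/300)
      = 2.24333 / 4.88333 = 0.4594 = 45.94%

F_rel = 45.9%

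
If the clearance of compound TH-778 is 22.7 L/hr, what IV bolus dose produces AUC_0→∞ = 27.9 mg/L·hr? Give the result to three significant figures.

Dose = 633 mg

Dose_iv = CL × AUC_0→∞
     = 22.7 × 27.9 = 633.33 mg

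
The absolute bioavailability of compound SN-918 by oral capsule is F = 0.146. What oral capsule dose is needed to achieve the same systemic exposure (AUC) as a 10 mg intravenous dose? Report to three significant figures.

For equal systemic exposure: F × D_ev = D_iv
D_ev = D_iv / F = 10 / 0.146 = 68.4932 mg

D_oral = 68.5 mg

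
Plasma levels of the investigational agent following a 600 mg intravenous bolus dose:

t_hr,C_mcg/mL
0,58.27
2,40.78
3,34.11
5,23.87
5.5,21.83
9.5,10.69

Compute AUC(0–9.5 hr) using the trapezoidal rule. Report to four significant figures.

AUC = 270.9 mcg/mL·hr

Trapezoidal AUC_0→9.5:
  [0→2]: (58.27+40.78)/2 × 2 = 99.05
  [2→3]: (40.78+34.11)/2 × 1 = 37.445
  [3→5]: (34.11+23.87)/2 × 2 = 57.98
  [5→5.5]: (23.87+21.83)/2 × 0.5 = 11.425
  [5.5→9.5]: (21.83+10.69)/2 × 4 = 65.04
  Sum = 270.94 mcg/mL·hr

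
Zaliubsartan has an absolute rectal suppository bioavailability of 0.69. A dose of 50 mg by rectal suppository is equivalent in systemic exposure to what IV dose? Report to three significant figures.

Systemic exposure from an extravascular dose = F × D_ev, so the equivalent IV dose is F × D_ev.
D_iv = F × D_ev = 0.69 × 50 = 34.5 mg

D_iv = 34.5 mg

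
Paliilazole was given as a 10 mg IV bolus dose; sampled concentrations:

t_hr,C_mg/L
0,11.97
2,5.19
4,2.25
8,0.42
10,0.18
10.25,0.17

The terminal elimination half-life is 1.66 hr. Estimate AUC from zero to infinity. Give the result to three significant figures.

AUC = 31.0 mg/L·hr

Trapezoidal AUC_0→10.25:
  [0→2]: (11.97+5.19)/2 × 2 = 17.16
  [2→4]: (5.19+2.25)/2 × 2 = 7.44
  [4→8]: (2.25+0.42)/2 × 4 = 5.34
  [8→10]: (0.42+0.18)/2 × 2 = 0.6
  [10→10.25]: (0.18+0.17)/2 × 0.25 = 0.04375
  Sum = 30.58375 mg/L·hr
k_e = ln2 / t½ = 0.693147 / 1.66 = 0.4176 hr^-1
Extrapolated tail: C_last / k_e = 0.17 / 0.4176 = 0.407
AUC_0→∞ = 30.58375 + 0.407 = 30.99075 mg/L·hr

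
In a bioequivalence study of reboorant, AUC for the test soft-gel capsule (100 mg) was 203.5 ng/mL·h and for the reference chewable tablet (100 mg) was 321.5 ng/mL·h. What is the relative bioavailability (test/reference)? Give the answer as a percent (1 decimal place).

F_rel = (AUC_test/D_test) / (AUC_ref/D_ref)
      = (203.5/100) / (321.5/100)
      = 2.035 / 3.215 = 0.6330 = 63.30%

F_rel = 63.3%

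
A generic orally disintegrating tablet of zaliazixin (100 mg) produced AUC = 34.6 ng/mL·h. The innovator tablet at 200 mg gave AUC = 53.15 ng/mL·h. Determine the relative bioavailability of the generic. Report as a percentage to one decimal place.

F_rel = (AUC_test/D_test) / (AUC_ref/D_ref)
      = (34.6/100) / (53.15/200)
      = 0.346 / 0.26575 = 1.3020 = 130.20%

F_rel = 130.2%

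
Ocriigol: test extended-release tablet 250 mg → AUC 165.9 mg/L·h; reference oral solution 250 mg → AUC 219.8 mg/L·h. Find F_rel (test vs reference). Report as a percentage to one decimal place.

F_rel = (AUC_test/D_test) / (AUC_ref/D_ref)
      = (165.9/250) / (219.8/250)
      = 0.6636 / 0.8792 = 0.7548 = 75.48%

F_rel = 75.5%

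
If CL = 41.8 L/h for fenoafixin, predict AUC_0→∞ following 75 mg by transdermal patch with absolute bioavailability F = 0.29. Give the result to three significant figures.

AUC_0→∞ = F × Dose / CL
        = 0.29 × 75 / 41.8 = 0.520335 mg/L·h

AUC = 0.520 mg/L·h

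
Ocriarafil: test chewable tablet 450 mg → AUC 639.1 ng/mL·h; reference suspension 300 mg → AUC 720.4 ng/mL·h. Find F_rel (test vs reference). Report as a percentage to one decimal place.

F_rel = (AUC_test/D_test) / (AUC_ref/D_ref)
      = (639.1/450) / (720.4/300)
      = 1.42022 / 2.40133 = 0.5914 = 59.14%

F_rel = 59.1%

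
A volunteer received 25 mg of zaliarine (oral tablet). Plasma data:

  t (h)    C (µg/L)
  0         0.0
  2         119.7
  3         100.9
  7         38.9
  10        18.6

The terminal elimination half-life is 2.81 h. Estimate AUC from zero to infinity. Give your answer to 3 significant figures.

Trapezoidal AUC_0→10:
  [0→2]: (0.0+119.7)/2 × 2 = 119.7
  [2→3]: (119.7+100.9)/2 × 1 = 110.3
  [3→7]: (100.9+38.9)/2 × 4 = 279.6
  [7→10]: (38.9+18.6)/2 × 3 = 86.25
  Sum = 595.85 µg/L·h
k_e = ln2 / t½ = 0.693147 / 2.81 = 0.2467 h^-1
Extrapolated tail: C_last / k_e = 18.6 / 0.2467 = 75.395
AUC_0→∞ = 595.85 + 75.395 = 671.245 µg/L·h

AUC = 671 µg/L·h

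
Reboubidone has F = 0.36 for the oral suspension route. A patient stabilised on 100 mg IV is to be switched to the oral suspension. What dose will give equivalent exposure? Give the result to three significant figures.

For equal systemic exposure: F × D_ev = D_iv
D_ev = D_iv / F = 100 / 0.36 = 277.778 mg

D_oral = 278 mg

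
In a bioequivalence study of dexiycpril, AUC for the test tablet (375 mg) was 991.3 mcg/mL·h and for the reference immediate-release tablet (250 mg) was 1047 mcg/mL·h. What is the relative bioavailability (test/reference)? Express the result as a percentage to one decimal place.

F_rel = 63.1%

F_rel = (AUC_test/D_test) / (AUC_ref/D_ref)
      = (991.3/375) / (1047/250)
      = 2.64347 / 4.188 = 0.6312 = 63.12%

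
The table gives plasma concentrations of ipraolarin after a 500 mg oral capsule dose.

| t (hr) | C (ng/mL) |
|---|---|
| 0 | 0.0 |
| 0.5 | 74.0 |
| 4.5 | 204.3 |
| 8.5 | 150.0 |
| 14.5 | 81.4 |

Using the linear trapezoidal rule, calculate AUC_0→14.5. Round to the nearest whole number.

Trapezoidal AUC_0→14.5:
  [0→0.5]: (0.0+74.0)/2 × 0.5 = 18.5
  [0.5→4.5]: (74.0+204.3)/2 × 4 = 556.6
  [4.5→8.5]: (204.3+150.0)/2 × 4 = 708.6
  [8.5→14.5]: (150.0+81.4)/2 × 6 = 694.2
  Sum = 1977.9 ng/mL·hr

AUC = 1978 ng/mL·hr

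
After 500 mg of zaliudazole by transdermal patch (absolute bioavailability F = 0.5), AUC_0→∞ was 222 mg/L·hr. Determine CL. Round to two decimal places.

CL = 1.13 L/hr

CL = F × Dose / AUC_0→∞
   = 0.5 × 500 / 222 = 1.12613 L/hr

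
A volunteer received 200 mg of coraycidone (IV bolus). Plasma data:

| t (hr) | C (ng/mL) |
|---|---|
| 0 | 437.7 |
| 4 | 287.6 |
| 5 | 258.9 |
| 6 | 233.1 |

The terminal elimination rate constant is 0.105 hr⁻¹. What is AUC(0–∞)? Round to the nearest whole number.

Trapezoidal AUC_0→6:
  [0→4]: (437.7+287.6)/2 × 4 = 1450.6
  [4→5]: (287.6+258.9)/2 × 1 = 273.25
  [5→6]: (258.9+233.1)/2 × 1 = 246.0
  Sum = 1969.85 ng/mL·hr
Extrapolated tail: C_last / k_e = 233.1 / 0.105 = 2220.000
AUC_0→∞ = 1969.85 + 2220.000 = 4189.85 ng/mL·hr

AUC = 4190 ng/mL·hr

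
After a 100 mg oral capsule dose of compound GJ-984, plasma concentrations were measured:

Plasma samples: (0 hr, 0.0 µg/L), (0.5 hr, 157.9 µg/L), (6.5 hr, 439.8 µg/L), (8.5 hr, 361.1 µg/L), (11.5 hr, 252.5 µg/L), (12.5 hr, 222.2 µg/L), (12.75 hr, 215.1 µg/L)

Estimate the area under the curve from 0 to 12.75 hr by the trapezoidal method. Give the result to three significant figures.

Trapezoidal AUC_0→12.75:
  [0→0.5]: (0.0+157.9)/2 × 0.5 = 39.475
  [0.5→6.5]: (157.9+439.8)/2 × 6 = 1793.1
  [6.5→8.5]: (439.8+361.1)/2 × 2 = 800.9
  [8.5→11.5]: (361.1+252.5)/2 × 3 = 920.4
  [11.5→12.5]: (252.5+222.2)/2 × 1 = 237.35
  [12.5→12.75]: (222.2+215.1)/2 × 0.25 = 54.6625
  Sum = 3845.8875 µg/L·hr

AUC = 3850 µg/L·hr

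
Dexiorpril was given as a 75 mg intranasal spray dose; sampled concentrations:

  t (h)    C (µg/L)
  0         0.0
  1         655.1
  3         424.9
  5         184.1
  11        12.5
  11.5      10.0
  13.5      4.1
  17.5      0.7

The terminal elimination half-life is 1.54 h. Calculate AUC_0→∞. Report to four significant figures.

Trapezoidal AUC_0→17.5:
  [0→1]: (0.0+655.1)/2 × 1 = 327.55
  [1→3]: (655.1+424.9)/2 × 2 = 1080.0
  [3→5]: (424.9+184.1)/2 × 2 = 609.0
  [5→11]: (184.1+12.5)/2 × 6 = 589.8
  [11→11.5]: (12.5+10.0)/2 × 0.5 = 5.625
  [11.5→13.5]: (10.0+4.1)/2 × 2 = 14.1
  [13.5→17.5]: (4.1+0.7)/2 × 4 = 9.6
  Sum = 2635.675 µg/L·h
k_e = ln2 / t½ = 0.693147 / 1.54 = 0.4501 h^-1
Extrapolated tail: C_last / k_e = 0.7 / 0.4501 = 1.555
AUC_0→∞ = 2635.675 + 1.555 = 2637.23 µg/L·h

AUC = 2637 µg/L·h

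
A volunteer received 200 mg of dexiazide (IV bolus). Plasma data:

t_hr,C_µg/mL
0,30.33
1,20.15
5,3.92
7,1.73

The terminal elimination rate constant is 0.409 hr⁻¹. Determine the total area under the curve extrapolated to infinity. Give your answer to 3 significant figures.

AUC = 83.3 µg/mL·hr

Trapezoidal AUC_0→7:
  [0→1]: (30.33+20.15)/2 × 1 = 25.24
  [1→5]: (20.15+3.92)/2 × 4 = 48.14
  [5→7]: (3.92+1.73)/2 × 2 = 5.65
  Sum = 79.03 µg/mL·hr
Extrapolated tail: C_last / k_e = 1.73 / 0.409 = 4.230
AUC_0→∞ = 79.03 + 4.230 = 83.26 µg/mL·hr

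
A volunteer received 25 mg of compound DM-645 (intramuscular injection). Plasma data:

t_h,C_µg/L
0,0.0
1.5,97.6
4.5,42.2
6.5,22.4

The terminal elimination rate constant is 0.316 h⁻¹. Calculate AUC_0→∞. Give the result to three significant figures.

AUC = 418 µg/L·h

Trapezoidal AUC_0→6.5:
  [0→1.5]: (0.0+97.6)/2 × 1.5 = 73.2
  [1.5→4.5]: (97.6+42.2)/2 × 3 = 209.7
  [4.5→6.5]: (42.2+22.4)/2 × 2 = 64.6
  Sum = 347.5 µg/L·h
Extrapolated tail: C_last / k_e = 22.4 / 0.316 = 70.886
AUC_0→∞ = 347.5 + 70.886 = 418.386 µg/L·h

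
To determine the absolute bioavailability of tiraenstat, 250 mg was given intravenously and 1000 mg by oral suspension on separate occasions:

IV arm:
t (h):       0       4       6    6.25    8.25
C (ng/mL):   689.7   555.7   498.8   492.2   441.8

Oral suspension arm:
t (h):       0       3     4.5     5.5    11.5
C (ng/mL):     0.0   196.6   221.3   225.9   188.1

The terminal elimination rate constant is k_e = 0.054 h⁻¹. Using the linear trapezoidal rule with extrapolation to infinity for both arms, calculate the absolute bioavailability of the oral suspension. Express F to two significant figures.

Trapezoidal AUC_0→8.25 (IV):
  [0→4]: (689.7+555.7)/2 × 4 = 2490.8
  [4→6]: (555.7+498.8)/2 × 2 = 1054.5
  [6→6.25]: (498.8+492.2)/2 × 0.25 = 123.875
  [6.25→8.25]: (492.2+441.8)/2 × 2 = 934.0
  Sum = 4603.175 ng/mL·h
IV tail: 441.8/0.054 = 8181.481; AUC_iv,0→∞ = 4603.175 + 8181.481 = 12784.656 ng/mL·h
Trapezoidal AUC_0→11.5 (oral suspension):
  [0→3]: (0.0+196.6)/2 × 3 = 294.9
  [3→4.5]: (196.6+221.3)/2 × 1.5 = 313.425
  [4.5→5.5]: (221.3+225.9)/2 × 1 = 223.6
  [5.5→11.5]: (225.9+188.1)/2 × 6 = 1242.0
  Sum = 2073.925 ng/mL·h
oral suspension tail: 188.1/0.054 = 3483.333; AUC_ev,0→∞ = 2073.925 + 3483.333 = 5557.258 ng/mL·h
F = (AUC_ev/D_ev)/(AUC_iv/D_iv) = (5557.258/1000)/(12784.656/250) = 5.557258/51.138624 = 0.1087

F = 0.11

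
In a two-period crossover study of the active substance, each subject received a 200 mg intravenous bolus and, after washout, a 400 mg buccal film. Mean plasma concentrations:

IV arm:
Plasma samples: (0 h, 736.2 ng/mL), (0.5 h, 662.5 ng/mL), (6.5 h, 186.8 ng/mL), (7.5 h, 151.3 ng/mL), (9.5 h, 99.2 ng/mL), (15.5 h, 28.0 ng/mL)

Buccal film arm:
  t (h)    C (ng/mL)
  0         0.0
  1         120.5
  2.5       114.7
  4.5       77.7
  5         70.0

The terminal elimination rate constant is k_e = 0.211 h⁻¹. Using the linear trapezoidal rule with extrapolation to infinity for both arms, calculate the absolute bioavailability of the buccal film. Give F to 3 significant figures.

Trapezoidal AUC_0→15.5 (IV):
  [0→0.5]: (736.2+662.5)/2 × 0.5 = 349.675
  [0.5→6.5]: (662.5+186.8)/2 × 6 = 2547.9
  [6.5→7.5]: (186.8+151.3)/2 × 1 = 169.05
  [7.5→9.5]: (151.3+99.2)/2 × 2 = 250.5
  [9.5→15.5]: (99.2+28.0)/2 × 6 = 381.6
  Sum = 3698.725 ng/mL·h
IV tail: 28.0/0.211 = 132.701; AUC_iv,0→∞ = 3698.725 + 132.701 = 3831.426 ng/mL·h
Trapezoidal AUC_0→5 (buccal film):
  [0→1]: (0.0+120.5)/2 × 1 = 60.25
  [1→2.5]: (120.5+114.7)/2 × 1.5 = 176.4
  [2.5→4.5]: (114.7+77.7)/2 × 2 = 192.4
  [4.5→5]: (77.7+70.0)/2 × 0.5 = 36.925
  Sum = 465.975 ng/mL·h
buccal film tail: 70.0/0.211 = 331.754; AUC_ev,0→∞ = 465.975 + 331.754 = 797.729 ng/mL·h
F = (AUC_ev/D_ev)/(AUC_iv/D_iv) = (797.729/400)/(3831.426/200) = 1.9943225/19.15713 = 0.1041

F = 0.104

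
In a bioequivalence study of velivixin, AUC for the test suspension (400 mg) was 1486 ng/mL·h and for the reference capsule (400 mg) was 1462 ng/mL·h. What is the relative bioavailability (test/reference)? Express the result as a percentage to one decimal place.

F_rel = 101.6%

F_rel = (AUC_test/D_test) / (AUC_ref/D_ref)
      = (1486/400) / (1462/400)
      = 3.715 / 3.655 = 1.0164 = 101.64%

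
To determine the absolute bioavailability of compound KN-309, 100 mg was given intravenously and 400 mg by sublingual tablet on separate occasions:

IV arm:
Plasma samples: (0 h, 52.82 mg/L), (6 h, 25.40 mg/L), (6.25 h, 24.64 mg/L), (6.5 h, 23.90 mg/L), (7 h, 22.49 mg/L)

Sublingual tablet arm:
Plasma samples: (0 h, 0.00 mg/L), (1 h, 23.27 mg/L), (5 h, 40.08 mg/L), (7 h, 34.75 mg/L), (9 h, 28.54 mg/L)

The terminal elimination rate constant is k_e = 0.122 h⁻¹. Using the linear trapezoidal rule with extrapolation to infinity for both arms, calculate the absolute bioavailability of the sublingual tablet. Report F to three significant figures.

F = 0.288

Trapezoidal AUC_0→7 (IV):
  [0→6]: (52.82+25.40)/2 × 6 = 234.66
  [6→6.25]: (25.40+24.64)/2 × 0.25 = 6.255
  [6.25→6.5]: (24.64+23.90)/2 × 0.25 = 6.0675
  [6.5→7]: (23.90+22.49)/2 × 0.5 = 11.5975
  Sum = 258.58 mg/L·h
IV tail: 22.49/0.122 = 184.344; AUC_iv,0→∞ = 258.58 + 184.344 = 442.924 mg/L·h
Trapezoidal AUC_0→9 (sublingual tablet):
  [0→1]: (0.00+23.27)/2 × 1 = 11.635
  [1→5]: (23.27+40.08)/2 × 4 = 126.7
  [5→7]: (40.08+34.75)/2 × 2 = 74.83
  [7→9]: (34.75+28.54)/2 × 2 = 63.29
  Sum = 276.455 mg/L·h
sublingual tablet tail: 28.54/0.122 = 233.934; AUC_ev,0→∞ = 276.455 + 233.934 = 510.389 mg/L·h
F = (AUC_ev/D_ev)/(AUC_iv/D_iv) = (510.389/400)/(442.924/100) = 1.2759725/4.42924 = 0.2881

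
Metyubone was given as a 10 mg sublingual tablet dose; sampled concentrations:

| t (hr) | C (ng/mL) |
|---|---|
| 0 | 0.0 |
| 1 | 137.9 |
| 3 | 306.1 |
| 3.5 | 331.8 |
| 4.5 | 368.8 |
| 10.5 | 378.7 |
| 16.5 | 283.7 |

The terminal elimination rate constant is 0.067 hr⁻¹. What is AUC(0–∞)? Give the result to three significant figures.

AUC = 9490 ng/mL·hr

Trapezoidal AUC_0→16.5:
  [0→1]: (0.0+137.9)/2 × 1 = 68.95
  [1→3]: (137.9+306.1)/2 × 2 = 444.0
  [3→3.5]: (306.1+331.8)/2 × 0.5 = 159.475
  [3.5→4.5]: (331.8+368.8)/2 × 1 = 350.3
  [4.5→10.5]: (368.8+378.7)/2 × 6 = 2242.5
  [10.5→16.5]: (378.7+283.7)/2 × 6 = 1987.2
  Sum = 5252.425 ng/mL·hr
Extrapolated tail: C_last / k_e = 283.7 / 0.067 = 4234.328
AUC_0→∞ = 5252.425 + 4234.328 = 9486.753 ng/mL·hr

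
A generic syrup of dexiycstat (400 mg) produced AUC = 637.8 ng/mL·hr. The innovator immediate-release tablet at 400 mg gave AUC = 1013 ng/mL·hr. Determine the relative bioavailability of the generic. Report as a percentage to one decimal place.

F_rel = (AUC_test/D_test) / (AUC_ref/D_ref)
      = (637.8/400) / (1013/400)
      = 1.5945 / 2.5325 = 0.6296 = 62.96%

F_rel = 63.0%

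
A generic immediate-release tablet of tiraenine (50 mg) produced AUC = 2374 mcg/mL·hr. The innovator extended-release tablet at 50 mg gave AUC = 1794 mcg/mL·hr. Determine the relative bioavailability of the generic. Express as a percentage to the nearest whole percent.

F_rel = 132%

F_rel = (AUC_test/D_test) / (AUC_ref/D_ref)
      = (2374/50) / (1794/50)
      = 47.48 / 35.88 = 1.3233 = 132.33%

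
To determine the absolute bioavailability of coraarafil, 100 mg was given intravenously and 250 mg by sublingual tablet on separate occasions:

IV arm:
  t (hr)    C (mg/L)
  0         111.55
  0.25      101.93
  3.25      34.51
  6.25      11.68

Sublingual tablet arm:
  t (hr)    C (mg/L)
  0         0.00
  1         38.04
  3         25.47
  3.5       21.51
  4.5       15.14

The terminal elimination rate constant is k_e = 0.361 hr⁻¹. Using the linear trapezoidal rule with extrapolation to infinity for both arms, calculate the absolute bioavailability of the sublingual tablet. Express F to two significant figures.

Trapezoidal AUC_0→6.25 (IV):
  [0→0.25]: (111.55+101.93)/2 × 0.25 = 26.685
  [0.25→3.25]: (101.93+34.51)/2 × 3 = 204.66
  [3.25→6.25]: (34.51+11.68)/2 × 3 = 69.285
  Sum = 300.63 mg/L·hr
IV tail: 11.68/0.361 = 32.355; AUC_iv,0→∞ = 300.63 + 32.355 = 332.985 mg/L·hr
Trapezoidal AUC_0→4.5 (sublingual tablet):
  [0→1]: (0.00+38.04)/2 × 1 = 19.02
  [1→3]: (38.04+25.47)/2 × 2 = 63.51
  [3→3.5]: (25.47+21.51)/2 × 0.5 = 11.745
  [3.5→4.5]: (21.51+15.14)/2 × 1 = 18.325
  Sum = 112.6 mg/L·hr
sublingual tablet tail: 15.14/0.361 = 41.939; AUC_ev,0→∞ = 112.6 + 41.939 = 154.539 mg/L·hr
F = (AUC_ev/D_ev)/(AUC_iv/D_iv) = (154.539/250)/(332.985/100) = 0.618156/3.32985 = 0.1856

F = 0.19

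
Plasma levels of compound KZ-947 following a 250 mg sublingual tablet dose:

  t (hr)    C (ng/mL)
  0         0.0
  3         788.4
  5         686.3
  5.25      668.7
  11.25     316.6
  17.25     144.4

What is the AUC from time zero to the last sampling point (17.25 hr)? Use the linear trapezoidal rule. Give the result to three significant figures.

AUC = 7170 ng/mL·hr

Trapezoidal AUC_0→17.25:
  [0→3]: (0.0+788.4)/2 × 3 = 1182.6
  [3→5]: (788.4+686.3)/2 × 2 = 1474.7
  [5→5.25]: (686.3+668.7)/2 × 0.25 = 169.375
  [5.25→11.25]: (668.7+316.6)/2 × 6 = 2955.9
  [11.25→17.25]: (316.6+144.4)/2 × 6 = 1383.0
  Sum = 7165.575 ng/mL·hr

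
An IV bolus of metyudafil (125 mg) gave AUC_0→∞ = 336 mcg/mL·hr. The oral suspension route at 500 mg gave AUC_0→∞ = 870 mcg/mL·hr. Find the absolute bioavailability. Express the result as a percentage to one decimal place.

F = 64.7%

F = (AUC_ev / D_ev) / (AUC_iv / D_iv)
  = (870/500) / (336/125)
  = 1.74 / 2.688 = 0.6473
  = 64.73%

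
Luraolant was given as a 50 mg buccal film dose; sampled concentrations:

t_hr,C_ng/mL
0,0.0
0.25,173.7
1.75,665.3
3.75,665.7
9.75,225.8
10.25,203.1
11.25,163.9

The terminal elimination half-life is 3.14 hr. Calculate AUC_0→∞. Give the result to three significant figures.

Trapezoidal AUC_0→11.25:
  [0→0.25]: (0.0+173.7)/2 × 0.25 = 21.7125
  [0.25→1.75]: (173.7+665.3)/2 × 1.5 = 629.25
  [1.75→3.75]: (665.3+665.7)/2 × 2 = 1331.0
  [3.75→9.75]: (665.7+225.8)/2 × 6 = 2674.5
  [9.75→10.25]: (225.8+203.1)/2 × 0.5 = 107.225
  [10.25→11.25]: (203.1+163.9)/2 × 1 = 183.5
  Sum = 4947.1875 ng/mL·hr
k_e = ln2 / t½ = 0.693147 / 3.14 = 0.2207 hr^-1
Extrapolated tail: C_last / k_e = 163.9 / 0.2207 = 742.637
AUC_0→∞ = 4947.1875 + 742.637 = 5689.8245 ng/mL·hr

AUC = 5690 ng/mL·hr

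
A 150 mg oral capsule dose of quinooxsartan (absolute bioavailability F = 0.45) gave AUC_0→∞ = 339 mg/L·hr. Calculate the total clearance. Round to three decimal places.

CL = 0.199 L/hr

CL = F × Dose / AUC_0→∞
   = 0.45 × 150 / 339 = 0.199115 L/hr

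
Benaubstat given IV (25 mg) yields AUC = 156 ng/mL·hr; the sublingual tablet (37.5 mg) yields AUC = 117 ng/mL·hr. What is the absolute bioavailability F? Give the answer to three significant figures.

F = 0.500

F = (AUC_ev / D_ev) / (AUC_iv / D_iv)
  = (117/37.5) / (156/25)
  = 3.12 / 6.24 = 0.5000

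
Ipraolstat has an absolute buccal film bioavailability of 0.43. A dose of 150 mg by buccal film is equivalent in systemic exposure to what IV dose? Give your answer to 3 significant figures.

D_iv = 64.5 mg

Systemic exposure from an extravascular dose = F × D_ev, so the equivalent IV dose is F × D_ev.
D_iv = F × D_ev = 0.43 × 150 = 64.5 mg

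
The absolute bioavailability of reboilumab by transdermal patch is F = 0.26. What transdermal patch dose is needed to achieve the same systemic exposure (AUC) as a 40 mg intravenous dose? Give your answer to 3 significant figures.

For equal systemic exposure: F × D_ev = D_iv
D_ev = D_iv / F = 40 / 0.26 = 153.846 mg

D_transdermal = 154 mg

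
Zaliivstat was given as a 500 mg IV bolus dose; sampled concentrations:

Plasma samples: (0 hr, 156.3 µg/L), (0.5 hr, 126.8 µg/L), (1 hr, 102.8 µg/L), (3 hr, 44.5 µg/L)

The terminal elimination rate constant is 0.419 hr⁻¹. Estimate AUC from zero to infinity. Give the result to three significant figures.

AUC = 382 µg/L·hr

Trapezoidal AUC_0→3:
  [0→0.5]: (156.3+126.8)/2 × 0.5 = 70.775
  [0.5→1]: (126.8+102.8)/2 × 0.5 = 57.4
  [1→3]: (102.8+44.5)/2 × 2 = 147.3
  Sum = 275.475 µg/L·hr
Extrapolated tail: C_last / k_e = 44.5 / 0.419 = 106.205
AUC_0→∞ = 275.475 + 106.205 = 381.68 µg/L·hr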